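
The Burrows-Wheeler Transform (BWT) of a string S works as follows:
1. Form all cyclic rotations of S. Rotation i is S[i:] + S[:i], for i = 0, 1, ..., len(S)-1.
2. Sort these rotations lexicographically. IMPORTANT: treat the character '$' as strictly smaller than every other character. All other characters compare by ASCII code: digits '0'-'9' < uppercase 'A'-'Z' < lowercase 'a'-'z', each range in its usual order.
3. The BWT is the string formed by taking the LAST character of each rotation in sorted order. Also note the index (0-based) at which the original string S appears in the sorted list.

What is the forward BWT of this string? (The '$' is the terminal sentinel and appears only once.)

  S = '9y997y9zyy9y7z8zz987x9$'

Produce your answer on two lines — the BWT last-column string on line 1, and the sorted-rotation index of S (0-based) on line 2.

Answer: 989y9zx9zyy$y799y7z7z98
11

Derivation:
All 23 rotations (rotation i = S[i:]+S[:i]):
  rot[0] = 9y997y9zyy9y7z8zz987x9$
  rot[1] = y997y9zyy9y7z8zz987x9$9
  rot[2] = 997y9zyy9y7z8zz987x9$9y
  rot[3] = 97y9zyy9y7z8zz987x9$9y9
  rot[4] = 7y9zyy9y7z8zz987x9$9y99
  rot[5] = y9zyy9y7z8zz987x9$9y997
  rot[6] = 9zyy9y7z8zz987x9$9y997y
  rot[7] = zyy9y7z8zz987x9$9y997y9
  rot[8] = yy9y7z8zz987x9$9y997y9z
  rot[9] = y9y7z8zz987x9$9y997y9zy
  rot[10] = 9y7z8zz987x9$9y997y9zyy
  rot[11] = y7z8zz987x9$9y997y9zyy9
  rot[12] = 7z8zz987x9$9y997y9zyy9y
  rot[13] = z8zz987x9$9y997y9zyy9y7
  rot[14] = 8zz987x9$9y997y9zyy9y7z
  rot[15] = zz987x9$9y997y9zyy9y7z8
  rot[16] = z987x9$9y997y9zyy9y7z8z
  rot[17] = 987x9$9y997y9zyy9y7z8zz
  rot[18] = 87x9$9y997y9zyy9y7z8zz9
  rot[19] = 7x9$9y997y9zyy9y7z8zz98
  rot[20] = x9$9y997y9zyy9y7z8zz987
  rot[21] = 9$9y997y9zyy9y7z8zz987x
  rot[22] = $9y997y9zyy9y7z8zz987x9
Sorted (with $ < everything):
  sorted[0] = $9y997y9zyy9y7z8zz987x9  (last char: '9')
  sorted[1] = 7x9$9y997y9zyy9y7z8zz98  (last char: '8')
  sorted[2] = 7y9zyy9y7z8zz987x9$9y99  (last char: '9')
  sorted[3] = 7z8zz987x9$9y997y9zyy9y  (last char: 'y')
  sorted[4] = 87x9$9y997y9zyy9y7z8zz9  (last char: '9')
  sorted[5] = 8zz987x9$9y997y9zyy9y7z  (last char: 'z')
  sorted[6] = 9$9y997y9zyy9y7z8zz987x  (last char: 'x')
  sorted[7] = 97y9zyy9y7z8zz987x9$9y9  (last char: '9')
  sorted[8] = 987x9$9y997y9zyy9y7z8zz  (last char: 'z')
  sorted[9] = 997y9zyy9y7z8zz987x9$9y  (last char: 'y')
  sorted[10] = 9y7z8zz987x9$9y997y9zyy  (last char: 'y')
  sorted[11] = 9y997y9zyy9y7z8zz987x9$  (last char: '$')
  sorted[12] = 9zyy9y7z8zz987x9$9y997y  (last char: 'y')
  sorted[13] = x9$9y997y9zyy9y7z8zz987  (last char: '7')
  sorted[14] = y7z8zz987x9$9y997y9zyy9  (last char: '9')
  sorted[15] = y997y9zyy9y7z8zz987x9$9  (last char: '9')
  sorted[16] = y9y7z8zz987x9$9y997y9zy  (last char: 'y')
  sorted[17] = y9zyy9y7z8zz987x9$9y997  (last char: '7')
  sorted[18] = yy9y7z8zz987x9$9y997y9z  (last char: 'z')
  sorted[19] = z8zz987x9$9y997y9zyy9y7  (last char: '7')
  sorted[20] = z987x9$9y997y9zyy9y7z8z  (last char: 'z')
  sorted[21] = zyy9y7z8zz987x9$9y997y9  (last char: '9')
  sorted[22] = zz987x9$9y997y9zyy9y7z8  (last char: '8')
Last column: 989y9zx9zyy$y799y7z7z98
Original string S is at sorted index 11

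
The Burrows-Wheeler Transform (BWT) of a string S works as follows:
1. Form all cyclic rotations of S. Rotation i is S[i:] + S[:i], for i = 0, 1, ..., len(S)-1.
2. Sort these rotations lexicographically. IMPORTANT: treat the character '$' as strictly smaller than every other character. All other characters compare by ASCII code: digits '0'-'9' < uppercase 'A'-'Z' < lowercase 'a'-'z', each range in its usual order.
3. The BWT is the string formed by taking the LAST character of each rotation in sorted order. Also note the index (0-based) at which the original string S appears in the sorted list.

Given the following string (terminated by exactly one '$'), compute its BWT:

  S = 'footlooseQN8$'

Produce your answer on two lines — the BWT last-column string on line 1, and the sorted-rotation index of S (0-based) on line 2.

All 13 rotations (rotation i = S[i:]+S[:i]):
  rot[0] = footlooseQN8$
  rot[1] = ootlooseQN8$f
  rot[2] = otlooseQN8$fo
  rot[3] = tlooseQN8$foo
  rot[4] = looseQN8$foot
  rot[5] = ooseQN8$footl
  rot[6] = oseQN8$footlo
  rot[7] = seQN8$footloo
  rot[8] = eQN8$footloos
  rot[9] = QN8$footloose
  rot[10] = N8$footlooseQ
  rot[11] = 8$footlooseQN
  rot[12] = $footlooseQN8
Sorted (with $ < everything):
  sorted[0] = $footlooseQN8  (last char: '8')
  sorted[1] = 8$footlooseQN  (last char: 'N')
  sorted[2] = N8$footlooseQ  (last char: 'Q')
  sorted[3] = QN8$footloose  (last char: 'e')
  sorted[4] = eQN8$footloos  (last char: 's')
  sorted[5] = footlooseQN8$  (last char: '$')
  sorted[6] = looseQN8$foot  (last char: 't')
  sorted[7] = ooseQN8$footl  (last char: 'l')
  sorted[8] = ootlooseQN8$f  (last char: 'f')
  sorted[9] = oseQN8$footlo  (last char: 'o')
  sorted[10] = otlooseQN8$fo  (last char: 'o')
  sorted[11] = seQN8$footloo  (last char: 'o')
  sorted[12] = tlooseQN8$foo  (last char: 'o')
Last column: 8NQes$tlfoooo
Original string S is at sorted index 5

Answer: 8NQes$tlfoooo
5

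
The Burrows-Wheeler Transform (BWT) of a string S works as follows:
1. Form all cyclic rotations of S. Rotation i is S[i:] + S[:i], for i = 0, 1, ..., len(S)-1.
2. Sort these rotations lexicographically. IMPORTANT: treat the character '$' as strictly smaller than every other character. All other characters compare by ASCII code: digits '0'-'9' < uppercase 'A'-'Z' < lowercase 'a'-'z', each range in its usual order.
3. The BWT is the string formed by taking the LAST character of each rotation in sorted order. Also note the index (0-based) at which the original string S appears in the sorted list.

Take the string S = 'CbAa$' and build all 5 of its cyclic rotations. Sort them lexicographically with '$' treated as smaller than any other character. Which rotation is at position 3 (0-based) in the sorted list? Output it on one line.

All 5 rotations (rotation i = S[i:]+S[:i]):
  rot[0] = CbAa$
  rot[1] = bAa$C
  rot[2] = Aa$Cb
  rot[3] = a$CbA
  rot[4] = $CbAa
Sorted (with $ < everything):
  sorted[0] = $CbAa
  sorted[1] = Aa$Cb
  sorted[2] = CbAa$
  sorted[3] = a$CbA
  sorted[4] = bAa$C
sorted[3] = a$CbA

Answer: a$CbA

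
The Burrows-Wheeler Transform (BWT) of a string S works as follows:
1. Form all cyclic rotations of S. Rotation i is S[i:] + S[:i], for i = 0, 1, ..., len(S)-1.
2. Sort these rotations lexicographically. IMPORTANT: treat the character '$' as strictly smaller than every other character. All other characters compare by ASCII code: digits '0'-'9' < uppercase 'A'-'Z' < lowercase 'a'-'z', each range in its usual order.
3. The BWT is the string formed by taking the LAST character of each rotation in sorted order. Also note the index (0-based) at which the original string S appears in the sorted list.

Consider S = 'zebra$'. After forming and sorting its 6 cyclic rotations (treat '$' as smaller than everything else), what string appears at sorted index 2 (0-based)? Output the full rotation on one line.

Answer: bra$ze

Derivation:
All 6 rotations (rotation i = S[i:]+S[:i]):
  rot[0] = zebra$
  rot[1] = ebra$z
  rot[2] = bra$ze
  rot[3] = ra$zeb
  rot[4] = a$zebr
  rot[5] = $zebra
Sorted (with $ < everything):
  sorted[0] = $zebra
  sorted[1] = a$zebr
  sorted[2] = bra$ze
  sorted[3] = ebra$z
  sorted[4] = ra$zeb
  sorted[5] = zebra$
sorted[2] = bra$ze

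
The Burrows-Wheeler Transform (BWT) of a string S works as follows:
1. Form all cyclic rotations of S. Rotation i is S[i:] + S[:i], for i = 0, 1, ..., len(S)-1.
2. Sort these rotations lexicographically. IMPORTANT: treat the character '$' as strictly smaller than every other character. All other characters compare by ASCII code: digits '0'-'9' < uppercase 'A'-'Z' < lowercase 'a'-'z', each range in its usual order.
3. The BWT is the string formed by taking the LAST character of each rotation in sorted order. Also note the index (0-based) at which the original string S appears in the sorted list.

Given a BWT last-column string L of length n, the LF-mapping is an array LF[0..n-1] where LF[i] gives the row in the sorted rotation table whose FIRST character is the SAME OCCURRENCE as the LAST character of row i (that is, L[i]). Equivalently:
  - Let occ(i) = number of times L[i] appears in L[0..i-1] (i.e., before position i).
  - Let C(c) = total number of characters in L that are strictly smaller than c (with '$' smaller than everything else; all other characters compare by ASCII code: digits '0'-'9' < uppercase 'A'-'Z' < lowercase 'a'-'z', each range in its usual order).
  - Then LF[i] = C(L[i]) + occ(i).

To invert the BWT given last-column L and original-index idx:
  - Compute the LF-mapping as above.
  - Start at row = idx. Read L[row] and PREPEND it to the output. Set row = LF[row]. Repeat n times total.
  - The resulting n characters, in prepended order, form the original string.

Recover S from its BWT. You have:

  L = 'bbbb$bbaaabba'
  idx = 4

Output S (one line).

LF mapping: 5 6 7 8 0 9 10 1 2 3 11 12 4
Walk LF starting at row 4, prepending L[row]:
  step 1: row=4, L[4]='$', prepend. Next row=LF[4]=0
  step 2: row=0, L[0]='b', prepend. Next row=LF[0]=5
  step 3: row=5, L[5]='b', prepend. Next row=LF[5]=9
  step 4: row=9, L[9]='a', prepend. Next row=LF[9]=3
  step 5: row=3, L[3]='b', prepend. Next row=LF[3]=8
  step 6: row=8, L[8]='a', prepend. Next row=LF[8]=2
  step 7: row=2, L[2]='b', prepend. Next row=LF[2]=7
  step 8: row=7, L[7]='a', prepend. Next row=LF[7]=1
  step 9: row=1, L[1]='b', prepend. Next row=LF[1]=6
  step 10: row=6, L[6]='b', prepend. Next row=LF[6]=10
  step 11: row=10, L[10]='b', prepend. Next row=LF[10]=11
  step 12: row=11, L[11]='b', prepend. Next row=LF[11]=12
  step 13: row=12, L[12]='a', prepend. Next row=LF[12]=4
Reversed output: abbbbabababb$

Answer: abbbbabababb$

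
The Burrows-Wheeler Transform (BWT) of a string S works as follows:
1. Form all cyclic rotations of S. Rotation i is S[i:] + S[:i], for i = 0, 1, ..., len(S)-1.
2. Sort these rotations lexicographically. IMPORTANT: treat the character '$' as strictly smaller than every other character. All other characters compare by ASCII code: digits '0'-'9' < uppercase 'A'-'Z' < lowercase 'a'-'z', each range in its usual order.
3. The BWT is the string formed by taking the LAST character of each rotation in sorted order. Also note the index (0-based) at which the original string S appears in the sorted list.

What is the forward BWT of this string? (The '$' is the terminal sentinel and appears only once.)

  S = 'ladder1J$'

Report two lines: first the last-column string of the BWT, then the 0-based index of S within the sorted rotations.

All 9 rotations (rotation i = S[i:]+S[:i]):
  rot[0] = ladder1J$
  rot[1] = adder1J$l
  rot[2] = dder1J$la
  rot[3] = der1J$lad
  rot[4] = er1J$ladd
  rot[5] = r1J$ladde
  rot[6] = 1J$ladder
  rot[7] = J$ladder1
  rot[8] = $ladder1J
Sorted (with $ < everything):
  sorted[0] = $ladder1J  (last char: 'J')
  sorted[1] = 1J$ladder  (last char: 'r')
  sorted[2] = J$ladder1  (last char: '1')
  sorted[3] = adder1J$l  (last char: 'l')
  sorted[4] = dder1J$la  (last char: 'a')
  sorted[5] = der1J$lad  (last char: 'd')
  sorted[6] = er1J$ladd  (last char: 'd')
  sorted[7] = ladder1J$  (last char: '$')
  sorted[8] = r1J$ladde  (last char: 'e')
Last column: Jr1ladd$e
Original string S is at sorted index 7

Answer: Jr1ladd$e
7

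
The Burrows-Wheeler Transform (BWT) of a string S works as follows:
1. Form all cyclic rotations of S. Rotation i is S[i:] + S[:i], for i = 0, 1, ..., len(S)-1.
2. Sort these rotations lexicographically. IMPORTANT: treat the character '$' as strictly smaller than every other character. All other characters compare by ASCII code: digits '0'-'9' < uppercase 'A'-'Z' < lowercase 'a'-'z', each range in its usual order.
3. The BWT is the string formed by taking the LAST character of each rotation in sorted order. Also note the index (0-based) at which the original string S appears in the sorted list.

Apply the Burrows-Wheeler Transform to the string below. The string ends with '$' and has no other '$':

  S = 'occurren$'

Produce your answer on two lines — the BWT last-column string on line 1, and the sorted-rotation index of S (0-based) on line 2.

Answer: nocre$ruc
5

Derivation:
All 9 rotations (rotation i = S[i:]+S[:i]):
  rot[0] = occurren$
  rot[1] = ccurren$o
  rot[2] = curren$oc
  rot[3] = urren$occ
  rot[4] = rren$occu
  rot[5] = ren$occur
  rot[6] = en$occurr
  rot[7] = n$occurre
  rot[8] = $occurren
Sorted (with $ < everything):
  sorted[0] = $occurren  (last char: 'n')
  sorted[1] = ccurren$o  (last char: 'o')
  sorted[2] = curren$oc  (last char: 'c')
  sorted[3] = en$occurr  (last char: 'r')
  sorted[4] = n$occurre  (last char: 'e')
  sorted[5] = occurren$  (last char: '$')
  sorted[6] = ren$occur  (last char: 'r')
  sorted[7] = rren$occu  (last char: 'u')
  sorted[8] = urren$occ  (last char: 'c')
Last column: nocre$ruc
Original string S is at sorted index 5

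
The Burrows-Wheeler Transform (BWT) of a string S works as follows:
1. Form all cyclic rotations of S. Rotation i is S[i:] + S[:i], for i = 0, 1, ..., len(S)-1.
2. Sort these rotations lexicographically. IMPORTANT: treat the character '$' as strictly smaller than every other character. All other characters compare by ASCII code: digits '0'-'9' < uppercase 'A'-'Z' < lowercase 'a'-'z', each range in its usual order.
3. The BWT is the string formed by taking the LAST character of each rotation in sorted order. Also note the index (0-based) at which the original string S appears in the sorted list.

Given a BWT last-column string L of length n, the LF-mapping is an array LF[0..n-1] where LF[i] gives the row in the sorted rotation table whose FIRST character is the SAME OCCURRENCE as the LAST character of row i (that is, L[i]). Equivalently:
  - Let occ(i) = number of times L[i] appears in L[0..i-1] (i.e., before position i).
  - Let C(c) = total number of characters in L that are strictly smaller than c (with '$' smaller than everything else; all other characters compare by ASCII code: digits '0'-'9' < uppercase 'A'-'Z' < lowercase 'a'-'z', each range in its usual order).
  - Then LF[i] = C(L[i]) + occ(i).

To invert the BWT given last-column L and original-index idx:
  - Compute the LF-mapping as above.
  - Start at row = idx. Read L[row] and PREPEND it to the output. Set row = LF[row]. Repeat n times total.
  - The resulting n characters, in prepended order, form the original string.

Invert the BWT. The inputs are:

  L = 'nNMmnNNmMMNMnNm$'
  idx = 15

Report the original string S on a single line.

Answer: nmnMmNNNMMNmMNn$

Derivation:
LF mapping: 13 5 1 10 14 6 7 11 2 3 8 4 15 9 12 0
Walk LF starting at row 15, prepending L[row]:
  step 1: row=15, L[15]='$', prepend. Next row=LF[15]=0
  step 2: row=0, L[0]='n', prepend. Next row=LF[0]=13
  step 3: row=13, L[13]='N', prepend. Next row=LF[13]=9
  step 4: row=9, L[9]='M', prepend. Next row=LF[9]=3
  step 5: row=3, L[3]='m', prepend. Next row=LF[3]=10
  step 6: row=10, L[10]='N', prepend. Next row=LF[10]=8
  step 7: row=8, L[8]='M', prepend. Next row=LF[8]=2
  step 8: row=2, L[2]='M', prepend. Next row=LF[2]=1
  step 9: row=1, L[1]='N', prepend. Next row=LF[1]=5
  step 10: row=5, L[5]='N', prepend. Next row=LF[5]=6
  step 11: row=6, L[6]='N', prepend. Next row=LF[6]=7
  step 12: row=7, L[7]='m', prepend. Next row=LF[7]=11
  step 13: row=11, L[11]='M', prepend. Next row=LF[11]=4
  step 14: row=4, L[4]='n', prepend. Next row=LF[4]=14
  step 15: row=14, L[14]='m', prepend. Next row=LF[14]=12
  step 16: row=12, L[12]='n', prepend. Next row=LF[12]=15
Reversed output: nmnMmNNNMMNmMNn$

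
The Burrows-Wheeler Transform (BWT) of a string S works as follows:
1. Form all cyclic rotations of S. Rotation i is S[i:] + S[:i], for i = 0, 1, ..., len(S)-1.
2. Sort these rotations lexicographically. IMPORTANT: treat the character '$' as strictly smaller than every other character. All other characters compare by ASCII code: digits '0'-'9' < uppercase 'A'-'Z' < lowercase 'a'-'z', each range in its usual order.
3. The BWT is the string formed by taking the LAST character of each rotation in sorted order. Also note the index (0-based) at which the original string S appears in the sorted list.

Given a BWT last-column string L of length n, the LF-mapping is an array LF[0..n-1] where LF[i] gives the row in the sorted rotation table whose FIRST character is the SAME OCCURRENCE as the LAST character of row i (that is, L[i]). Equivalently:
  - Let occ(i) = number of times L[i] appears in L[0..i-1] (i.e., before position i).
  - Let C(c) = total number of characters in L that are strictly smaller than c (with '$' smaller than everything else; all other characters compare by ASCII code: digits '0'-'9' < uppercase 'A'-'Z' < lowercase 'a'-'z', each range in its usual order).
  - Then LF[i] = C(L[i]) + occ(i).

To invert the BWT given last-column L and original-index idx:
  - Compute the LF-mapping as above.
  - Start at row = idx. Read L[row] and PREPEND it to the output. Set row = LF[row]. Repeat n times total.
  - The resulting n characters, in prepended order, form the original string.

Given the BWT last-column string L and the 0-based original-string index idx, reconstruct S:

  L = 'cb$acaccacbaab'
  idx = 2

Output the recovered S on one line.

Answer: aacbcacbaabcc$

Derivation:
LF mapping: 9 6 0 1 10 2 11 12 3 13 7 4 5 8
Walk LF starting at row 2, prepending L[row]:
  step 1: row=2, L[2]='$', prepend. Next row=LF[2]=0
  step 2: row=0, L[0]='c', prepend. Next row=LF[0]=9
  step 3: row=9, L[9]='c', prepend. Next row=LF[9]=13
  step 4: row=13, L[13]='b', prepend. Next row=LF[13]=8
  step 5: row=8, L[8]='a', prepend. Next row=LF[8]=3
  step 6: row=3, L[3]='a', prepend. Next row=LF[3]=1
  step 7: row=1, L[1]='b', prepend. Next row=LF[1]=6
  step 8: row=6, L[6]='c', prepend. Next row=LF[6]=11
  step 9: row=11, L[11]='a', prepend. Next row=LF[11]=4
  step 10: row=4, L[4]='c', prepend. Next row=LF[4]=10
  step 11: row=10, L[10]='b', prepend. Next row=LF[10]=7
  step 12: row=7, L[7]='c', prepend. Next row=LF[7]=12
  step 13: row=12, L[12]='a', prepend. Next row=LF[12]=5
  step 14: row=5, L[5]='a', prepend. Next row=LF[5]=2
Reversed output: aacbcacbaabcc$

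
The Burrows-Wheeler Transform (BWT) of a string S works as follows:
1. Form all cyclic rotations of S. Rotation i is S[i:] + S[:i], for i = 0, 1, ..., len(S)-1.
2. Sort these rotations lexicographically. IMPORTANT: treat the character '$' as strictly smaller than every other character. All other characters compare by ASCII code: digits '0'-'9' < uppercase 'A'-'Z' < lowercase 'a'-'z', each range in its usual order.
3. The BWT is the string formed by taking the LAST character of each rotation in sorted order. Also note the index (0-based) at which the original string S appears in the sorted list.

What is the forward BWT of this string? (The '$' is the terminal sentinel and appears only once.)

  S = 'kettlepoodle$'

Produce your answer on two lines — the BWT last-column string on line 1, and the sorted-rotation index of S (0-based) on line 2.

Answer: eollk$dtopete
5

Derivation:
All 13 rotations (rotation i = S[i:]+S[:i]):
  rot[0] = kettlepoodle$
  rot[1] = ettlepoodle$k
  rot[2] = ttlepoodle$ke
  rot[3] = tlepoodle$ket
  rot[4] = lepoodle$kett
  rot[5] = epoodle$kettl
  rot[6] = poodle$kettle
  rot[7] = oodle$kettlep
  rot[8] = odle$kettlepo
  rot[9] = dle$kettlepoo
  rot[10] = le$kettlepood
  rot[11] = e$kettlepoodl
  rot[12] = $kettlepoodle
Sorted (with $ < everything):
  sorted[0] = $kettlepoodle  (last char: 'e')
  sorted[1] = dle$kettlepoo  (last char: 'o')
  sorted[2] = e$kettlepoodl  (last char: 'l')
  sorted[3] = epoodle$kettl  (last char: 'l')
  sorted[4] = ettlepoodle$k  (last char: 'k')
  sorted[5] = kettlepoodle$  (last char: '$')
  sorted[6] = le$kettlepood  (last char: 'd')
  sorted[7] = lepoodle$kett  (last char: 't')
  sorted[8] = odle$kettlepo  (last char: 'o')
  sorted[9] = oodle$kettlep  (last char: 'p')
  sorted[10] = poodle$kettle  (last char: 'e')
  sorted[11] = tlepoodle$ket  (last char: 't')
  sorted[12] = ttlepoodle$ke  (last char: 'e')
Last column: eollk$dtopete
Original string S is at sorted index 5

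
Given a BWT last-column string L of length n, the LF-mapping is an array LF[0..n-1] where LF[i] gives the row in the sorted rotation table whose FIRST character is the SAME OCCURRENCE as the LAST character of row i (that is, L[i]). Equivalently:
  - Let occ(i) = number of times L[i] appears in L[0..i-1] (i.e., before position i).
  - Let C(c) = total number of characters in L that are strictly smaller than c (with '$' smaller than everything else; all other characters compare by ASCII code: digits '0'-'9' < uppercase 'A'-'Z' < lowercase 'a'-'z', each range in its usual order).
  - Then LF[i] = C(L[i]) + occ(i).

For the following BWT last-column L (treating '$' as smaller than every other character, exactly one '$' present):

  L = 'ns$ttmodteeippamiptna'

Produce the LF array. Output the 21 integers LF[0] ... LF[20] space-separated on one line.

Answer: 10 16 0 17 18 8 12 3 19 4 5 6 13 14 1 9 7 15 20 11 2

Derivation:
Char counts: '$':1, 'a':2, 'd':1, 'e':2, 'i':2, 'm':2, 'n':2, 'o':1, 'p':3, 's':1, 't':4
C (first-col start): C('$')=0, C('a')=1, C('d')=3, C('e')=4, C('i')=6, C('m')=8, C('n')=10, C('o')=12, C('p')=13, C('s')=16, C('t')=17
L[0]='n': occ=0, LF[0]=C('n')+0=10+0=10
L[1]='s': occ=0, LF[1]=C('s')+0=16+0=16
L[2]='$': occ=0, LF[2]=C('$')+0=0+0=0
L[3]='t': occ=0, LF[3]=C('t')+0=17+0=17
L[4]='t': occ=1, LF[4]=C('t')+1=17+1=18
L[5]='m': occ=0, LF[5]=C('m')+0=8+0=8
L[6]='o': occ=0, LF[6]=C('o')+0=12+0=12
L[7]='d': occ=0, LF[7]=C('d')+0=3+0=3
L[8]='t': occ=2, LF[8]=C('t')+2=17+2=19
L[9]='e': occ=0, LF[9]=C('e')+0=4+0=4
L[10]='e': occ=1, LF[10]=C('e')+1=4+1=5
L[11]='i': occ=0, LF[11]=C('i')+0=6+0=6
L[12]='p': occ=0, LF[12]=C('p')+0=13+0=13
L[13]='p': occ=1, LF[13]=C('p')+1=13+1=14
L[14]='a': occ=0, LF[14]=C('a')+0=1+0=1
L[15]='m': occ=1, LF[15]=C('m')+1=8+1=9
L[16]='i': occ=1, LF[16]=C('i')+1=6+1=7
L[17]='p': occ=2, LF[17]=C('p')+2=13+2=15
L[18]='t': occ=3, LF[18]=C('t')+3=17+3=20
L[19]='n': occ=1, LF[19]=C('n')+1=10+1=11
L[20]='a': occ=1, LF[20]=C('a')+1=1+1=2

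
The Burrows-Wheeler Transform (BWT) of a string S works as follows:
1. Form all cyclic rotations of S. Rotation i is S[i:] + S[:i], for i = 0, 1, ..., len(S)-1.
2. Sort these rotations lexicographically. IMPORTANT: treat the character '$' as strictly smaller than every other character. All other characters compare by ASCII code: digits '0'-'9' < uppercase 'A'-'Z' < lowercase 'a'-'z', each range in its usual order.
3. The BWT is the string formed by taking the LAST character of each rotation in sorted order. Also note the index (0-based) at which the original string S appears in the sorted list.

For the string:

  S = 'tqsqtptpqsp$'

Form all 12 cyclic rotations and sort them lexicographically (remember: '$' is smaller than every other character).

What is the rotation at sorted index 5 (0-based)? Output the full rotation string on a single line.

All 12 rotations (rotation i = S[i:]+S[:i]):
  rot[0] = tqsqtptpqsp$
  rot[1] = qsqtptpqsp$t
  rot[2] = sqtptpqsp$tq
  rot[3] = qtptpqsp$tqs
  rot[4] = tptpqsp$tqsq
  rot[5] = ptpqsp$tqsqt
  rot[6] = tpqsp$tqsqtp
  rot[7] = pqsp$tqsqtpt
  rot[8] = qsp$tqsqtptp
  rot[9] = sp$tqsqtptpq
  rot[10] = p$tqsqtptpqs
  rot[11] = $tqsqtptpqsp
Sorted (with $ < everything):
  sorted[0] = $tqsqtptpqsp
  sorted[1] = p$tqsqtptpqs
  sorted[2] = pqsp$tqsqtpt
  sorted[3] = ptpqsp$tqsqt
  sorted[4] = qsp$tqsqtptp
  sorted[5] = qsqtptpqsp$t
  sorted[6] = qtptpqsp$tqs
  sorted[7] = sp$tqsqtptpq
  sorted[8] = sqtptpqsp$tq
  sorted[9] = tpqsp$tqsqtp
  sorted[10] = tptpqsp$tqsq
  sorted[11] = tqsqtptpqsp$
sorted[5] = qsqtptpqsp$t

Answer: qsqtptpqsp$t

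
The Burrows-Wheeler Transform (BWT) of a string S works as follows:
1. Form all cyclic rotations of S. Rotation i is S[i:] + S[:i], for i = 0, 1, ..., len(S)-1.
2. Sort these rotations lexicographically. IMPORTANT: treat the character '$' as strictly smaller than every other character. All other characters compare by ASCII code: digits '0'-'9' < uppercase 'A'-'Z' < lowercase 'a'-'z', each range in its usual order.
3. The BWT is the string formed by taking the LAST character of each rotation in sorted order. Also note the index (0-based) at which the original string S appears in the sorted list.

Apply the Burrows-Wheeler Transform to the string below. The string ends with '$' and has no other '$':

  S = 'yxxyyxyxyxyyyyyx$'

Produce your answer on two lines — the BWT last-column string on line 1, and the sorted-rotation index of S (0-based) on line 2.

All 17 rotations (rotation i = S[i:]+S[:i]):
  rot[0] = yxxyyxyxyxyyyyyx$
  rot[1] = xxyyxyxyxyyyyyx$y
  rot[2] = xyyxyxyxyyyyyx$yx
  rot[3] = yyxyxyxyyyyyx$yxx
  rot[4] = yxyxyxyyyyyx$yxxy
  rot[5] = xyxyxyyyyyx$yxxyy
  rot[6] = yxyxyyyyyx$yxxyyx
  rot[7] = xyxyyyyyx$yxxyyxy
  rot[8] = yxyyyyyx$yxxyyxyx
  rot[9] = xyyyyyx$yxxyyxyxy
  rot[10] = yyyyyx$yxxyyxyxyx
  rot[11] = yyyyx$yxxyyxyxyxy
  rot[12] = yyyx$yxxyyxyxyxyy
  rot[13] = yyx$yxxyyxyxyxyyy
  rot[14] = yx$yxxyyxyxyxyyyy
  rot[15] = x$yxxyyxyxyxyyyyy
  rot[16] = $yxxyyxyxyxyyyyyx
Sorted (with $ < everything):
  sorted[0] = $yxxyyxyxyxyyyyyx  (last char: 'x')
  sorted[1] = x$yxxyyxyxyxyyyyy  (last char: 'y')
  sorted[2] = xxyyxyxyxyyyyyx$y  (last char: 'y')
  sorted[3] = xyxyxyyyyyx$yxxyy  (last char: 'y')
  sorted[4] = xyxyyyyyx$yxxyyxy  (last char: 'y')
  sorted[5] = xyyxyxyxyyyyyx$yx  (last char: 'x')
  sorted[6] = xyyyyyx$yxxyyxyxy  (last char: 'y')
  sorted[7] = yx$yxxyyxyxyxyyyy  (last char: 'y')
  sorted[8] = yxxyyxyxyxyyyyyx$  (last char: '$')
  sorted[9] = yxyxyxyyyyyx$yxxy  (last char: 'y')
  sorted[10] = yxyxyyyyyx$yxxyyx  (last char: 'x')
  sorted[11] = yxyyyyyx$yxxyyxyx  (last char: 'x')
  sorted[12] = yyx$yxxyyxyxyxyyy  (last char: 'y')
  sorted[13] = yyxyxyxyyyyyx$yxx  (last char: 'x')
  sorted[14] = yyyx$yxxyyxyxyxyy  (last char: 'y')
  sorted[15] = yyyyx$yxxyyxyxyxy  (last char: 'y')
  sorted[16] = yyyyyx$yxxyyxyxyx  (last char: 'x')
Last column: xyyyyxyy$yxxyxyyx
Original string S is at sorted index 8

Answer: xyyyyxyy$yxxyxyyx
8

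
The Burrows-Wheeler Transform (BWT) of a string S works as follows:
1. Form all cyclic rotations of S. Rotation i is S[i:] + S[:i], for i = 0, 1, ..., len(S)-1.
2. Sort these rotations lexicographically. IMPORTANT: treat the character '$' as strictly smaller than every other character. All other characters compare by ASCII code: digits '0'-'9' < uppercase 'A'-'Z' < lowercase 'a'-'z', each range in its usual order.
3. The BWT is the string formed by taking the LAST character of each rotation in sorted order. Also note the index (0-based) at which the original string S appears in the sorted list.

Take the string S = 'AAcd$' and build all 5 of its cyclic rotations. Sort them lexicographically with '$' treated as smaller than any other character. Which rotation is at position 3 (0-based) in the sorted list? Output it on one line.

Answer: cd$AA

Derivation:
All 5 rotations (rotation i = S[i:]+S[:i]):
  rot[0] = AAcd$
  rot[1] = Acd$A
  rot[2] = cd$AA
  rot[3] = d$AAc
  rot[4] = $AAcd
Sorted (with $ < everything):
  sorted[0] = $AAcd
  sorted[1] = AAcd$
  sorted[2] = Acd$A
  sorted[3] = cd$AA
  sorted[4] = d$AAc
sorted[3] = cd$AA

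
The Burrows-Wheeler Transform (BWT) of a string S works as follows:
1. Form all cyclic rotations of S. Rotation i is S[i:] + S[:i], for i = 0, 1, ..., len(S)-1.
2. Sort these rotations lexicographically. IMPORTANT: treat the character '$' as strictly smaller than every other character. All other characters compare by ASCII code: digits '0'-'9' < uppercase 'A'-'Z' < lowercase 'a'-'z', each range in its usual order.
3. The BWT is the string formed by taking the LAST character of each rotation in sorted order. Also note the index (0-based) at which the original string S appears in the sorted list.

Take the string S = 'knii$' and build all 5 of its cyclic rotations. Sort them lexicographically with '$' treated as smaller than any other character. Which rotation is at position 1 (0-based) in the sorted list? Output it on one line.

Answer: i$kni

Derivation:
All 5 rotations (rotation i = S[i:]+S[:i]):
  rot[0] = knii$
  rot[1] = nii$k
  rot[2] = ii$kn
  rot[3] = i$kni
  rot[4] = $knii
Sorted (with $ < everything):
  sorted[0] = $knii
  sorted[1] = i$kni
  sorted[2] = ii$kn
  sorted[3] = knii$
  sorted[4] = nii$k
sorted[1] = i$kni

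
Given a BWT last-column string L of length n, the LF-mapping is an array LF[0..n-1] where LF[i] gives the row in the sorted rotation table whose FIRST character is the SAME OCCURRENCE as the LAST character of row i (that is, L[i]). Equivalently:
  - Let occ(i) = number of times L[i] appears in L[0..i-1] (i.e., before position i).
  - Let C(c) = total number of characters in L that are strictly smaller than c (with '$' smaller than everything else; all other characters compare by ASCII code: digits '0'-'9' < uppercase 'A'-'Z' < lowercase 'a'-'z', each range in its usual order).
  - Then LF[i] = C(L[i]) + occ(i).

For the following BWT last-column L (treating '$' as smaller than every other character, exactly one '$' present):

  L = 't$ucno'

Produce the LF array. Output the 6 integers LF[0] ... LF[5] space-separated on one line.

Char counts: '$':1, 'c':1, 'n':1, 'o':1, 't':1, 'u':1
C (first-col start): C('$')=0, C('c')=1, C('n')=2, C('o')=3, C('t')=4, C('u')=5
L[0]='t': occ=0, LF[0]=C('t')+0=4+0=4
L[1]='$': occ=0, LF[1]=C('$')+0=0+0=0
L[2]='u': occ=0, LF[2]=C('u')+0=5+0=5
L[3]='c': occ=0, LF[3]=C('c')+0=1+0=1
L[4]='n': occ=0, LF[4]=C('n')+0=2+0=2
L[5]='o': occ=0, LF[5]=C('o')+0=3+0=3

Answer: 4 0 5 1 2 3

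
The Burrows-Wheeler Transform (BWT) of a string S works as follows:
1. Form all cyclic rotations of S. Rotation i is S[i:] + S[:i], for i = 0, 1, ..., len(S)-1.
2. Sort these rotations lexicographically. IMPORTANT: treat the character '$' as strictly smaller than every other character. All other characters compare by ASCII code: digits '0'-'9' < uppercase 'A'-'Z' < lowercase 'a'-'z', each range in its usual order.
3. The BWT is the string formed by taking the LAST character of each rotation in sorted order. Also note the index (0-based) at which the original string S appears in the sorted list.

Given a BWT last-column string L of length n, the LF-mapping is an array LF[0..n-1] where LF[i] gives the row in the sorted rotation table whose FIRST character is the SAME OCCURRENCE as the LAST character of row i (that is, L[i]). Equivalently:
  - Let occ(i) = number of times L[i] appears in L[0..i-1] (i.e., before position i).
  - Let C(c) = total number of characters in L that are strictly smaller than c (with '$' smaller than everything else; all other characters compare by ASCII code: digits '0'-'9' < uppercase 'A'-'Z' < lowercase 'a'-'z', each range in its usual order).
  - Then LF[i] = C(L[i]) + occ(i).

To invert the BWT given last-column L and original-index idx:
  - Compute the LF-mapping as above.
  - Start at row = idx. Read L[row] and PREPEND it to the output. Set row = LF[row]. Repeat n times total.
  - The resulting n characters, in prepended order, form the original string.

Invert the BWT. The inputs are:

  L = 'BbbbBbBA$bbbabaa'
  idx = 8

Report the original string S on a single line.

Answer: bAabbbBBabbabbB$

Derivation:
LF mapping: 2 8 9 10 3 11 4 1 0 12 13 14 5 15 6 7
Walk LF starting at row 8, prepending L[row]:
  step 1: row=8, L[8]='$', prepend. Next row=LF[8]=0
  step 2: row=0, L[0]='B', prepend. Next row=LF[0]=2
  step 3: row=2, L[2]='b', prepend. Next row=LF[2]=9
  step 4: row=9, L[9]='b', prepend. Next row=LF[9]=12
  step 5: row=12, L[12]='a', prepend. Next row=LF[12]=5
  step 6: row=5, L[5]='b', prepend. Next row=LF[5]=11
  step 7: row=11, L[11]='b', prepend. Next row=LF[11]=14
  step 8: row=14, L[14]='a', prepend. Next row=LF[14]=6
  step 9: row=6, L[6]='B', prepend. Next row=LF[6]=4
  step 10: row=4, L[4]='B', prepend. Next row=LF[4]=3
  step 11: row=3, L[3]='b', prepend. Next row=LF[3]=10
  step 12: row=10, L[10]='b', prepend. Next row=LF[10]=13
  step 13: row=13, L[13]='b', prepend. Next row=LF[13]=15
  step 14: row=15, L[15]='a', prepend. Next row=LF[15]=7
  step 15: row=7, L[7]='A', prepend. Next row=LF[7]=1
  step 16: row=1, L[1]='b', prepend. Next row=LF[1]=8
Reversed output: bAabbbBBabbabbB$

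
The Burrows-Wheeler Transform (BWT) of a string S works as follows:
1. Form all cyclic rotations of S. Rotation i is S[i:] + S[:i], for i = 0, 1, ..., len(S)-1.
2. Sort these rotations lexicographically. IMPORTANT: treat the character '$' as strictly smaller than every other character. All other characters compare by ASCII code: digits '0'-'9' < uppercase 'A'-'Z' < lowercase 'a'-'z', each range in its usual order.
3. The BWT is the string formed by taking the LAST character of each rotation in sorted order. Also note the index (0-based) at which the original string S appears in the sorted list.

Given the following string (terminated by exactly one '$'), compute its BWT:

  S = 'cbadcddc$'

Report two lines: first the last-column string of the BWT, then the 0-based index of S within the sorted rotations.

All 9 rotations (rotation i = S[i:]+S[:i]):
  rot[0] = cbadcddc$
  rot[1] = badcddc$c
  rot[2] = adcddc$cb
  rot[3] = dcddc$cba
  rot[4] = cddc$cbad
  rot[5] = ddc$cbadc
  rot[6] = dc$cbadcd
  rot[7] = c$cbadcdd
  rot[8] = $cbadcddc
Sorted (with $ < everything):
  sorted[0] = $cbadcddc  (last char: 'c')
  sorted[1] = adcddc$cb  (last char: 'b')
  sorted[2] = badcddc$c  (last char: 'c')
  sorted[3] = c$cbadcdd  (last char: 'd')
  sorted[4] = cbadcddc$  (last char: '$')
  sorted[5] = cddc$cbad  (last char: 'd')
  sorted[6] = dc$cbadcd  (last char: 'd')
  sorted[7] = dcddc$cba  (last char: 'a')
  sorted[8] = ddc$cbadc  (last char: 'c')
Last column: cbcd$ddac
Original string S is at sorted index 4

Answer: cbcd$ddac
4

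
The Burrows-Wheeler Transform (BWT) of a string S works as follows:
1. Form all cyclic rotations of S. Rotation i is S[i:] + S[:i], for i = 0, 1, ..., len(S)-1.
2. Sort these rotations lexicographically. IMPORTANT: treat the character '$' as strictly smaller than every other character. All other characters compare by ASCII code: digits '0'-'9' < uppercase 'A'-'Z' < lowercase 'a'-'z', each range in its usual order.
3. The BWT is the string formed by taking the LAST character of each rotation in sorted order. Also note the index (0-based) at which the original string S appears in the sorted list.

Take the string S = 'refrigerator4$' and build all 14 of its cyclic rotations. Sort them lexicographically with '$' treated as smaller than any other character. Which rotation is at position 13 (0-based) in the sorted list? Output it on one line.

All 14 rotations (rotation i = S[i:]+S[:i]):
  rot[0] = refrigerator4$
  rot[1] = efrigerator4$r
  rot[2] = frigerator4$re
  rot[3] = rigerator4$ref
  rot[4] = igerator4$refr
  rot[5] = gerator4$refri
  rot[6] = erator4$refrig
  rot[7] = rator4$refrige
  rot[8] = ator4$refriger
  rot[9] = tor4$refrigera
  rot[10] = or4$refrigerat
  rot[11] = r4$refrigerato
  rot[12] = 4$refrigerator
  rot[13] = $refrigerator4
Sorted (with $ < everything):
  sorted[0] = $refrigerator4
  sorted[1] = 4$refrigerator
  sorted[2] = ator4$refriger
  sorted[3] = efrigerator4$r
  sorted[4] = erator4$refrig
  sorted[5] = frigerator4$re
  sorted[6] = gerator4$refri
  sorted[7] = igerator4$refr
  sorted[8] = or4$refrigerat
  sorted[9] = r4$refrigerato
  sorted[10] = rator4$refrige
  sorted[11] = refrigerator4$
  sorted[12] = rigerator4$ref
  sorted[13] = tor4$refrigera
sorted[13] = tor4$refrigera

Answer: tor4$refrigera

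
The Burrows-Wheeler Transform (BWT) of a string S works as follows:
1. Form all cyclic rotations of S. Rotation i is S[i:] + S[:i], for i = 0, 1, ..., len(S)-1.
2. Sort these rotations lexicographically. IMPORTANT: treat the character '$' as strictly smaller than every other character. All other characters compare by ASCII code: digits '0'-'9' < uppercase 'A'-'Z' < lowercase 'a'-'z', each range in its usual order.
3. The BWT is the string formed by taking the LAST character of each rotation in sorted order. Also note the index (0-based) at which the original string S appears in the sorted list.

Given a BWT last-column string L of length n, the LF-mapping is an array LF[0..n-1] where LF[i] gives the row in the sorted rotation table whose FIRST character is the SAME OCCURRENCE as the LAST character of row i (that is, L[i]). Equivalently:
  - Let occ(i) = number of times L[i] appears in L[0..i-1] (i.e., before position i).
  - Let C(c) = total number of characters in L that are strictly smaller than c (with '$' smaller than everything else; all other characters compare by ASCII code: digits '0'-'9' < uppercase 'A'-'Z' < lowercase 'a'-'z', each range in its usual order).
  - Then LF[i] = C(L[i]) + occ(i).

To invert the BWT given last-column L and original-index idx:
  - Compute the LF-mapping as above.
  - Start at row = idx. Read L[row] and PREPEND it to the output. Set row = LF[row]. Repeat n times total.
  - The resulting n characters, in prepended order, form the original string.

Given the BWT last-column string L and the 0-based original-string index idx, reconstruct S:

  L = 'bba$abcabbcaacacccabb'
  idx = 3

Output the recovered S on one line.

Answer: aaccabccbccbabbaaabb$

Derivation:
LF mapping: 8 9 1 0 2 10 15 3 11 12 16 4 5 17 6 18 19 20 7 13 14
Walk LF starting at row 3, prepending L[row]:
  step 1: row=3, L[3]='$', prepend. Next row=LF[3]=0
  step 2: row=0, L[0]='b', prepend. Next row=LF[0]=8
  step 3: row=8, L[8]='b', prepend. Next row=LF[8]=11
  step 4: row=11, L[11]='a', prepend. Next row=LF[11]=4
  step 5: row=4, L[4]='a', prepend. Next row=LF[4]=2
  step 6: row=2, L[2]='a', prepend. Next row=LF[2]=1
  step 7: row=1, L[1]='b', prepend. Next row=LF[1]=9
  step 8: row=9, L[9]='b', prepend. Next row=LF[9]=12
  step 9: row=12, L[12]='a', prepend. Next row=LF[12]=5
  step 10: row=5, L[5]='b', prepend. Next row=LF[5]=10
  step 11: row=10, L[10]='c', prepend. Next row=LF[10]=16
  step 12: row=16, L[16]='c', prepend. Next row=LF[16]=19
  step 13: row=19, L[19]='b', prepend. Next row=LF[19]=13
  step 14: row=13, L[13]='c', prepend. Next row=LF[13]=17
  step 15: row=17, L[17]='c', prepend. Next row=LF[17]=20
  step 16: row=20, L[20]='b', prepend. Next row=LF[20]=14
  step 17: row=14, L[14]='a', prepend. Next row=LF[14]=6
  step 18: row=6, L[6]='c', prepend. Next row=LF[6]=15
  step 19: row=15, L[15]='c', prepend. Next row=LF[15]=18
  step 20: row=18, L[18]='a', prepend. Next row=LF[18]=7
  step 21: row=7, L[7]='a', prepend. Next row=LF[7]=3
Reversed output: aaccabccbccbabbaaabb$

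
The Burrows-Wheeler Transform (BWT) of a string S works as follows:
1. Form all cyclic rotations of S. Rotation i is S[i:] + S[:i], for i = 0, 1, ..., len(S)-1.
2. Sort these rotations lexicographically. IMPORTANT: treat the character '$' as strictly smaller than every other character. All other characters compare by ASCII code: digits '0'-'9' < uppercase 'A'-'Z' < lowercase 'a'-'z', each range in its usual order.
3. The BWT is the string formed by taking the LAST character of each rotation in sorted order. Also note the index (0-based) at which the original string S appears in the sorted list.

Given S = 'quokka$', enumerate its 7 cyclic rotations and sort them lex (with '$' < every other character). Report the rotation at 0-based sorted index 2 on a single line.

All 7 rotations (rotation i = S[i:]+S[:i]):
  rot[0] = quokka$
  rot[1] = uokka$q
  rot[2] = okka$qu
  rot[3] = kka$quo
  rot[4] = ka$quok
  rot[5] = a$quokk
  rot[6] = $quokka
Sorted (with $ < everything):
  sorted[0] = $quokka
  sorted[1] = a$quokk
  sorted[2] = ka$quok
  sorted[3] = kka$quo
  sorted[4] = okka$qu
  sorted[5] = quokka$
  sorted[6] = uokka$q
sorted[2] = ka$quok

Answer: ka$quok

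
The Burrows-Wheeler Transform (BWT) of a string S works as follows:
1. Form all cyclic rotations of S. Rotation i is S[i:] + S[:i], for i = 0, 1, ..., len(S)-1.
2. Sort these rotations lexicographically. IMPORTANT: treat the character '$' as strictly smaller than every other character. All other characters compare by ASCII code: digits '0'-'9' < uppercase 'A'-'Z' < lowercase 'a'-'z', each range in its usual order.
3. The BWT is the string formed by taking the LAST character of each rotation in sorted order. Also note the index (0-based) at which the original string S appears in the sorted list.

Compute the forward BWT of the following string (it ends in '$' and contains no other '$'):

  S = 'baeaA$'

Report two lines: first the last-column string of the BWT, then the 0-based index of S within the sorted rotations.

All 6 rotations (rotation i = S[i:]+S[:i]):
  rot[0] = baeaA$
  rot[1] = aeaA$b
  rot[2] = eaA$ba
  rot[3] = aA$bae
  rot[4] = A$baea
  rot[5] = $baeaA
Sorted (with $ < everything):
  sorted[0] = $baeaA  (last char: 'A')
  sorted[1] = A$baea  (last char: 'a')
  sorted[2] = aA$bae  (last char: 'e')
  sorted[3] = aeaA$b  (last char: 'b')
  sorted[4] = baeaA$  (last char: '$')
  sorted[5] = eaA$ba  (last char: 'a')
Last column: Aaeb$a
Original string S is at sorted index 4

Answer: Aaeb$a
4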